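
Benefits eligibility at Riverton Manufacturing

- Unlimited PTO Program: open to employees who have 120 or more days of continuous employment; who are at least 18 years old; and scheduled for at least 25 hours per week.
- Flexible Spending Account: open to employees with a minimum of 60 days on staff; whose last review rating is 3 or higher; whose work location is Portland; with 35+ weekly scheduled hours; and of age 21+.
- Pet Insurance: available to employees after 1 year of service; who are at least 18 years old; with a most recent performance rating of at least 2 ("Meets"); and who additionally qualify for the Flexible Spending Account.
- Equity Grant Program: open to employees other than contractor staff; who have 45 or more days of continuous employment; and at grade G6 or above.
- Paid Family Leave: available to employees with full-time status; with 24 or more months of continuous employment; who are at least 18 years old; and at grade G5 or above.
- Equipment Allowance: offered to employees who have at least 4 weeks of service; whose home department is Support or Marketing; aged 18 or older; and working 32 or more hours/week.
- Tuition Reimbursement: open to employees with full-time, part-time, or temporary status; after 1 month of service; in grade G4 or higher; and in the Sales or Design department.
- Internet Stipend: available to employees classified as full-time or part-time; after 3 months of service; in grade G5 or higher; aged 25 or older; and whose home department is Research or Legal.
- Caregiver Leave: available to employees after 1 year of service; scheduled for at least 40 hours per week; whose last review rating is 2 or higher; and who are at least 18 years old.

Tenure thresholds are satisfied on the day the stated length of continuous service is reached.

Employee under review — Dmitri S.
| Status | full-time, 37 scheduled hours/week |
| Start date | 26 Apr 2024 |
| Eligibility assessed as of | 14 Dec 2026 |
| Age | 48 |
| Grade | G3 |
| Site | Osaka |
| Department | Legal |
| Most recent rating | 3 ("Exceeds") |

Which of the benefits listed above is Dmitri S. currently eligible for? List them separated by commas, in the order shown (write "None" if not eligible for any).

Service from 26 Apr 2024 to 14 Dec 2026: 962 days.
Unlimited PTO Program — service 962 days ≥ 120 days ✓; age 48 ≥ 18 ✓; 37 hrs/wk ≥ 25 ✓ → eligible.
Flexible Spending Account — service 962 days ≥ 60 days ✓; rating 3 ≥ 3 ✓; site Osaka ✗ (not Portland) → not eligible.
Pet Insurance — service 962 days ≥ 1 year (≈365 days) ✓; age 48 ≥ 18 ✓; rating 3 ≥ 2 ✓; not eligible for Flexible Spending Account ✗ → not eligible.
Equity Grant Program — status full-time ✓ (not excluded); service 962 days ≥ 45 days ✓; grade G3 < G6 ✗ → not eligible.
Paid Family Leave — status full-time ✓; service 962 days ≥ 24 months (≈720 days) ✓; age 48 ≥ 18 ✓; grade G3 < G5 ✗ → not eligible.
Equipment Allowance — service 962 days ≥ 4 weeks (≈28 days) ✓; dept Legal ✗ → not eligible.
Tuition Reimbursement — status full-time ✓; service 962 days ≥ 1 month (≈30 days) ✓; grade G3 < G4 ✗ → not eligible.
Internet Stipend — status full-time ✓; service 962 days ≥ 3 months (≈90 days) ✓; grade G3 < G5 ✗ → not eligible.
Caregiver Leave — service 962 days ≥ 1 year (≈365 days) ✓; 37 hrs/wk < 40 ✗ → not eligible.

Unlimited PTO Program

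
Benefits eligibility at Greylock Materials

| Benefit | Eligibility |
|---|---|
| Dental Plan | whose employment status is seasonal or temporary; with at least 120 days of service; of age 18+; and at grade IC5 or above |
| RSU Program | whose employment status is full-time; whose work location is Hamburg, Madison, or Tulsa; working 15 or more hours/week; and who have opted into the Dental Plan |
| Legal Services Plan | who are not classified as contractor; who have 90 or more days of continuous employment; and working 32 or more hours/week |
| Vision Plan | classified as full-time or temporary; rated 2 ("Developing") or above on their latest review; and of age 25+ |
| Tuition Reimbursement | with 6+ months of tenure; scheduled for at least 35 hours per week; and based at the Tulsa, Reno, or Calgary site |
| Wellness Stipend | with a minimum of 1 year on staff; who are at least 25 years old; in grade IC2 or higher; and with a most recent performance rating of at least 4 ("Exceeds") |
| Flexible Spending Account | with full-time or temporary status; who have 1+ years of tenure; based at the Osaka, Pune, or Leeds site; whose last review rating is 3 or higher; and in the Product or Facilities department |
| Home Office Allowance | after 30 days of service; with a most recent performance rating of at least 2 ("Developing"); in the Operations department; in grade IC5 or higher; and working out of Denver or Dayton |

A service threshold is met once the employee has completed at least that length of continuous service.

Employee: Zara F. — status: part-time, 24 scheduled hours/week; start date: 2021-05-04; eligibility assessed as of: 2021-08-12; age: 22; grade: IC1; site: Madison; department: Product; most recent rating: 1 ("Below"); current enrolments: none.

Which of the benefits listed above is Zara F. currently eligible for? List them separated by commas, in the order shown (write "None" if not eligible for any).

Service from 2021-05-04 to 2021-08-12: 100 days.
Dental Plan — status part-time ✗ (requires seasonal or temporary) → not eligible.
RSU Program — status part-time ✗ (requires full-time) → not eligible.
Legal Services Plan — status part-time ✓ (not excluded); service 100 days ≥ 90 days ✓; 24 hrs/wk < 32 ✗ → not eligible.
Vision Plan — status part-time ✗ (requires full-time or temporary) → not eligible.
Tuition Reimbursement — service 100 days < 6 months (≈180 days) ✗ → not eligible.
Wellness Stipend — service 100 days < 1 year (≈365 days) ✗ → not eligible.
Flexible Spending Account — status part-time ✗ (requires full-time or temporary) → not eligible.
Home Office Allowance — service 100 days ≥ 30 days ✓; rating 1 < 2 ✗ → not eligible.

None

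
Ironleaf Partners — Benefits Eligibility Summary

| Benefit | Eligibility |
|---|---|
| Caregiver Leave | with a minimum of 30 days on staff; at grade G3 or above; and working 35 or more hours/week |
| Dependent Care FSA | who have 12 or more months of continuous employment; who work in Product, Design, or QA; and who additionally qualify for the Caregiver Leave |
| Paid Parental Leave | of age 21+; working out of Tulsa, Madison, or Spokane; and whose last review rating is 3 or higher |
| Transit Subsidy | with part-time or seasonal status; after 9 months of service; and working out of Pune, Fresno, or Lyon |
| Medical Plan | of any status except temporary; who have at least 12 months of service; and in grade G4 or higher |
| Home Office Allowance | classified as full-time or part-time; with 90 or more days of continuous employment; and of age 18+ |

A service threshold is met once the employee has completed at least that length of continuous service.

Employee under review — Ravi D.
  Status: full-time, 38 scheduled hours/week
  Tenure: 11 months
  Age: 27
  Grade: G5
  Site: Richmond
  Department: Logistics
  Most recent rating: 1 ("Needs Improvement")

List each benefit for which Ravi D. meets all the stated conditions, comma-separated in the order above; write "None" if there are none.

Caregiver Leave — service 11 months ≥ 30 days ✓; grade G5 ≥ G3 ✓; 38 hrs/wk ≥ 35 ✓ → eligible.
Dependent Care FSA — service 11 months < 12 months ✗ → not eligible.
Paid Parental Leave — age 27 ≥ 21 ✓; site Richmond ✗ (not Tulsa, Madison, or Spokane) → not eligible.
Transit Subsidy — status full-time ✗ (requires part-time or seasonal) → not eligible.
Medical Plan — status full-time ✓ (not excluded); service 11 months < 12 months ✗ → not eligible.
Home Office Allowance — status full-time ✓; service 11 months ≥ 90 days ✓; age 27 ≥ 18 ✓ → eligible.

Caregiver Leave, Home Office Allowance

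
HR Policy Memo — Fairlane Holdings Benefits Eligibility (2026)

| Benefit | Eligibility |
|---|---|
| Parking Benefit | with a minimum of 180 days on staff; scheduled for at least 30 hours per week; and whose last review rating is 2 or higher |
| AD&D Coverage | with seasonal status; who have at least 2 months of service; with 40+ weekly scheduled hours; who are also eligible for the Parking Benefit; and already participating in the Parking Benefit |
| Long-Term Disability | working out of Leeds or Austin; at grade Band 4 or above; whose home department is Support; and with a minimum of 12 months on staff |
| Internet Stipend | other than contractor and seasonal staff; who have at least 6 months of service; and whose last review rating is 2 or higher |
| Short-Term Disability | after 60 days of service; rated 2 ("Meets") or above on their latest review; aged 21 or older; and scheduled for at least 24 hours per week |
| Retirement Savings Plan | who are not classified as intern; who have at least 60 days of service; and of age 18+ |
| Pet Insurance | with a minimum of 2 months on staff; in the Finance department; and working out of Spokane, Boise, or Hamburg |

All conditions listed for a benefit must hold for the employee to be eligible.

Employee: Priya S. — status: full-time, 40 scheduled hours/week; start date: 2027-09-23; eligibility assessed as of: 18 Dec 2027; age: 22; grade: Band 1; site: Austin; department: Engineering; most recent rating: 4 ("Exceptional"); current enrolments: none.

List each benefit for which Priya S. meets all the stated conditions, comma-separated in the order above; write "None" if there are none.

Short-Term Disability, Retirement Savings Plan

Service from 2027-09-23 to 18 Dec 2027: 86 days.
Parking Benefit — service 86 days < 180 days ✗ → not eligible.
AD&D Coverage — status full-time ✗ (requires seasonal) → not eligible.
Long-Term Disability — site Austin ✓; grade Band 1 < Band 4 ✗ → not eligible.
Internet Stipend — status full-time ✓ (not excluded); service 86 days < 6 months (≈180 days) ✗ → not eligible.
Short-Term Disability — service 86 days ≥ 60 days ✓; rating 4 ≥ 2 ✓; age 22 ≥ 21 ✓; 40 hrs/wk ≥ 24 ✓ → eligible.
Retirement Savings Plan — status full-time ✓ (not excluded); service 86 days ≥ 60 days ✓; age 22 ≥ 18 ✓ → eligible.
Pet Insurance — service 86 days ≥ 2 months (≈60 days) ✓; dept Engineering ✗ → not eligible.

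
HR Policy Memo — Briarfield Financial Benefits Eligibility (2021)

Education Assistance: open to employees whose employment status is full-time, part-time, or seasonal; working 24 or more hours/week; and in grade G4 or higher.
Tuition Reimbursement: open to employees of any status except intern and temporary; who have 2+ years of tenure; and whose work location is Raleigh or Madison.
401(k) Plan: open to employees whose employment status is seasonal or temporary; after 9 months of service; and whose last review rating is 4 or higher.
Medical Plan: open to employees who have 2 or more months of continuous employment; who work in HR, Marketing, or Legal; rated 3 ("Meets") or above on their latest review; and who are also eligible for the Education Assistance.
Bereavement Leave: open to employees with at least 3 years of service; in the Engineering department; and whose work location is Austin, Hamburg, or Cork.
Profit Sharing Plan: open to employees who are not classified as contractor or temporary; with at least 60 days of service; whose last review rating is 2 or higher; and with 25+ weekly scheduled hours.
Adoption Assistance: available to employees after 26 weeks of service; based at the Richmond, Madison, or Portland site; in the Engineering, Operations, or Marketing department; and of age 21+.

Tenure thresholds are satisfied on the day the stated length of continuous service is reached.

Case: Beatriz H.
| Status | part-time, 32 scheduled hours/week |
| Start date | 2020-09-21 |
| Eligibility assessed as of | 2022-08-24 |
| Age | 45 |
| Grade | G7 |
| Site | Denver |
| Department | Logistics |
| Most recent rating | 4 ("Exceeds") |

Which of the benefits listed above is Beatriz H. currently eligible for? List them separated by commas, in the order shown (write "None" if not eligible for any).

Education Assistance, Profit Sharing Plan

Service from 2020-09-21 to 2022-08-24: 702 days.
Education Assistance — status part-time ✓; 32 hrs/wk ≥ 24 ✓; grade G7 ≥ G4 ✓ → eligible.
Tuition Reimbursement — status part-time ✓ (not excluded); service 702 days < 2 years (≈730 days) ✗ → not eligible.
401(k) Plan — status part-time ✗ (requires seasonal or temporary) → not eligible.
Medical Plan — service 702 days ≥ 2 months (≈60 days) ✓; dept Logistics ✗ → not eligible.
Bereavement Leave — service 702 days < 3 years (≈1095 days) ✗ → not eligible.
Profit Sharing Plan — status part-time ✓ (not excluded); service 702 days ≥ 60 days ✓; rating 4 ≥ 2 ✓; 32 hrs/wk ≥ 25 ✓ → eligible.
Adoption Assistance — service 702 days ≥ 26 weeks (≈182 days) ✓; site Denver ✗ (not Richmond, Madison, or Portland) → not eligible.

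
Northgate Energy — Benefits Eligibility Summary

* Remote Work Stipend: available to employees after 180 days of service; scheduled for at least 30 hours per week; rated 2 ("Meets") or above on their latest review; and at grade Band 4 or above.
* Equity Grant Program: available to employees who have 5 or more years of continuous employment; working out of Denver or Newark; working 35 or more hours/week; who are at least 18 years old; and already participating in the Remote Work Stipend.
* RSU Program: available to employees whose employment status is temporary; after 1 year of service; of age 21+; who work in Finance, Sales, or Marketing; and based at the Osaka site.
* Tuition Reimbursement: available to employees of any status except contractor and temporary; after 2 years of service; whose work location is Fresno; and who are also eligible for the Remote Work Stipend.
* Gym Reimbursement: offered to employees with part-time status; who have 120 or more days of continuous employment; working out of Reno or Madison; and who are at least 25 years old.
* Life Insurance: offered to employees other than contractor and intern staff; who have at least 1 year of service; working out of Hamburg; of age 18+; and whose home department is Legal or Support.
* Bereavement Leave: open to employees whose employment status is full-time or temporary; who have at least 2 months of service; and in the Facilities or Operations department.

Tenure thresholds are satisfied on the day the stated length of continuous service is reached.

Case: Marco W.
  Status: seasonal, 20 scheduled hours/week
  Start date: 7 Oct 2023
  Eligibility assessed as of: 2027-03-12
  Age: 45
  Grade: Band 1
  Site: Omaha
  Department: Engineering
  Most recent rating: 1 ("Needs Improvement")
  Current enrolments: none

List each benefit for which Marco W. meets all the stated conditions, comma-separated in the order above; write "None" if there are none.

Service from 7 Oct 2023 to 2027-03-12: 1252 days.
Remote Work Stipend — service 1252 days ≥ 180 days ✓; 20 hrs/wk < 30 ✗ → not eligible.
Equity Grant Program — service 1252 days < 5 years (≈1825 days) ✗ → not eligible.
RSU Program — status seasonal ✗ (requires temporary) → not eligible.
Tuition Reimbursement — status seasonal ✓ (not excluded); service 1252 days ≥ 2 years (≈730 days) ✓; site Omaha ✗ (not Fresno) → not eligible.
Gym Reimbursement — status seasonal ✗ (requires part-time) → not eligible.
Life Insurance — status seasonal ✓ (not excluded); service 1252 days ≥ 1 year (≈365 days) ✓; site Omaha ✗ (not Hamburg) → not eligible.
Bereavement Leave — status seasonal ✗ (requires full-time or temporary) → not eligible.

None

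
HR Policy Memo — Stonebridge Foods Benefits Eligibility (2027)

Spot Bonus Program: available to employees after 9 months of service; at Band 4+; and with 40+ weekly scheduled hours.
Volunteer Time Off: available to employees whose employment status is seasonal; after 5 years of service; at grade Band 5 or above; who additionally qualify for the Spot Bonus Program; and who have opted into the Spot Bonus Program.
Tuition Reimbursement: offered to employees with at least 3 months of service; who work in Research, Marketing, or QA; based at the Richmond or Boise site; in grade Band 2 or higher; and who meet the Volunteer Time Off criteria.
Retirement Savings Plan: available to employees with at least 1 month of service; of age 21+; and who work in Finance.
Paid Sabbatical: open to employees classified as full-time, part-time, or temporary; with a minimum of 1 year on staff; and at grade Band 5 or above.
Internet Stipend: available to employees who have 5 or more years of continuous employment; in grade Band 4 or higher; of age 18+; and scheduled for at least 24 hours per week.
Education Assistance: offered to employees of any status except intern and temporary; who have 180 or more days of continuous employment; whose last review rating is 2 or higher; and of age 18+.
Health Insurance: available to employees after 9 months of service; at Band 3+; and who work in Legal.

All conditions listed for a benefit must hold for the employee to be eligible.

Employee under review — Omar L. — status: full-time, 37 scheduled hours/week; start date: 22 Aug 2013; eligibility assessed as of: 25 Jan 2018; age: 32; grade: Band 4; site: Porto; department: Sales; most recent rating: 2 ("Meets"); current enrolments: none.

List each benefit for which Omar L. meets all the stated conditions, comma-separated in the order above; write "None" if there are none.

Education Assistance

Service from 22 Aug 2013 to 25 Jan 2018: 1617 days.
Spot Bonus Program — service 1617 days ≥ 9 months (≈270 days) ✓; grade Band 4 ≥ Band 4 ✓; 37 hrs/wk < 40 ✗ → not eligible.
Volunteer Time Off — status full-time ✗ (requires seasonal) → not eligible.
Tuition Reimbursement — service 1617 days ≥ 3 months (≈90 days) ✓; dept Sales ✗ → not eligible.
Retirement Savings Plan — service 1617 days ≥ 1 month (≈30 days) ✓; age 32 ≥ 21 ✓; dept Sales ✗ → not eligible.
Paid Sabbatical — status full-time ✓; service 1617 days ≥ 1 year (≈365 days) ✓; grade Band 4 < Band 5 ✗ → not eligible.
Internet Stipend — service 1617 days < 5 years (≈1825 days) ✗ → not eligible.
Education Assistance — status full-time ✓ (not excluded); service 1617 days ≥ 180 days ✓; rating 2 ≥ 2 ✓; age 32 ≥ 18 ✓ → eligible.
Health Insurance — service 1617 days ≥ 9 months (≈270 days) ✓; grade Band 4 ≥ Band 3 ✓; dept Sales ✗ → not eligible.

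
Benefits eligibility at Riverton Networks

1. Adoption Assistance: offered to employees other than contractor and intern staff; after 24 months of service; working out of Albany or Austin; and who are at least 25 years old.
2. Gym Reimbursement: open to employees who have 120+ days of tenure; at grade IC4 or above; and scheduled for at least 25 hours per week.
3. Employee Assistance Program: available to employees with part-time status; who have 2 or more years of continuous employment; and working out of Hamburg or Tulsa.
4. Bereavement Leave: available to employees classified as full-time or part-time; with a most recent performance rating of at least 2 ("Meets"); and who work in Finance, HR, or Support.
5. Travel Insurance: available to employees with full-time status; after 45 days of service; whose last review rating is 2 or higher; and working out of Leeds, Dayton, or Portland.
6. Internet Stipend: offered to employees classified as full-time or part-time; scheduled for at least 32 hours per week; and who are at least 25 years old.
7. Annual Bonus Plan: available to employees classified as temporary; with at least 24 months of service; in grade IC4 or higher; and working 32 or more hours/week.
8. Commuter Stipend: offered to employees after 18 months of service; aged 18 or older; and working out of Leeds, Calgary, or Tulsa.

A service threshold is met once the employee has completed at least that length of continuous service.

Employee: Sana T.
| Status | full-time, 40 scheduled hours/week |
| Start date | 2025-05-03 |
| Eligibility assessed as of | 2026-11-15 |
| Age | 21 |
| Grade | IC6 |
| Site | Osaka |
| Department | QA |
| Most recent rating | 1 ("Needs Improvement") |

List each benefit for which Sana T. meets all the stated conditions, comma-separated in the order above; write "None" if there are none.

Service from 2025-05-03 to 2026-11-15: 561 days.
Adoption Assistance — status full-time ✓ (not excluded); service 561 days < 24 months (≈720 days) ✗ → not eligible.
Gym Reimbursement — service 561 days ≥ 120 days ✓; grade IC6 ≥ IC4 ✓; 40 hrs/wk ≥ 25 ✓ → eligible.
Employee Assistance Program — status full-time ✗ (requires part-time) → not eligible.
Bereavement Leave — status full-time ✓; rating 1 < 2 ✗ → not eligible.
Travel Insurance — status full-time ✓; service 561 days ≥ 45 days ✓; rating 1 < 2 ✗ → not eligible.
Internet Stipend — status full-time ✓; 40 hrs/wk ≥ 32 ✓; age 21 < 25 ✗ → not eligible.
Annual Bonus Plan — status full-time ✗ (requires temporary) → not eligible.
Commuter Stipend — service 561 days ≥ 18 months (≈540 days) ✓; age 21 ≥ 18 ✓; site Osaka ✗ (not Leeds, Calgary, or Tulsa) → not eligible.

Gym Reimbursement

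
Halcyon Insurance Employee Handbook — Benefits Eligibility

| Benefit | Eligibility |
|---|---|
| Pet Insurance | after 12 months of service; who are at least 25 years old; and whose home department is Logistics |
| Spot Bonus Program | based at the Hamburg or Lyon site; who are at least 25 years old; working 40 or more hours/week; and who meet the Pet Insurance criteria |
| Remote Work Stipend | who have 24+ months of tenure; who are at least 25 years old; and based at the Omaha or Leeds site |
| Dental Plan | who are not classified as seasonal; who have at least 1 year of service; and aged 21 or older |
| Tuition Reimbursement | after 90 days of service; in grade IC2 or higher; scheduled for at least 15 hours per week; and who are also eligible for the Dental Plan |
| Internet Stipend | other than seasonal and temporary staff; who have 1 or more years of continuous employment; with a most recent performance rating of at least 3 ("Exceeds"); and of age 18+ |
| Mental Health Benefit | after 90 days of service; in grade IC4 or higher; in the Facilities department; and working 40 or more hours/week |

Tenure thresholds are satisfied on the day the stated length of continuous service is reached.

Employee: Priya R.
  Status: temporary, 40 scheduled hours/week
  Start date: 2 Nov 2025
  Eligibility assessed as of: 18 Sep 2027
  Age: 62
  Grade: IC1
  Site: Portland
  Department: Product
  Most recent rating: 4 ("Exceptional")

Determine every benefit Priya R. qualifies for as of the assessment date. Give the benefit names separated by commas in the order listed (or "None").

Service from 2 Nov 2025 to 18 Sep 2027: 685 days.
Pet Insurance — service 685 days ≥ 12 months (≈360 days) ✓; age 62 ≥ 25 ✓; dept Product ✗ → not eligible.
Spot Bonus Program — site Portland ✗ (not Hamburg or Lyon) → not eligible.
Remote Work Stipend — service 685 days < 24 months (≈720 days) ✗ → not eligible.
Dental Plan — status temporary ✓ (not excluded); service 685 days ≥ 1 year (≈365 days) ✓; age 62 ≥ 21 ✓ → eligible.
Tuition Reimbursement — service 685 days ≥ 90 days ✓; grade IC1 < IC2 ✗ → not eligible.
Internet Stipend — status temporary ✗ (excluded) → not eligible.
Mental Health Benefit — service 685 days ≥ 90 days ✓; grade IC1 < IC4 ✗ → not eligible.

Dental Plan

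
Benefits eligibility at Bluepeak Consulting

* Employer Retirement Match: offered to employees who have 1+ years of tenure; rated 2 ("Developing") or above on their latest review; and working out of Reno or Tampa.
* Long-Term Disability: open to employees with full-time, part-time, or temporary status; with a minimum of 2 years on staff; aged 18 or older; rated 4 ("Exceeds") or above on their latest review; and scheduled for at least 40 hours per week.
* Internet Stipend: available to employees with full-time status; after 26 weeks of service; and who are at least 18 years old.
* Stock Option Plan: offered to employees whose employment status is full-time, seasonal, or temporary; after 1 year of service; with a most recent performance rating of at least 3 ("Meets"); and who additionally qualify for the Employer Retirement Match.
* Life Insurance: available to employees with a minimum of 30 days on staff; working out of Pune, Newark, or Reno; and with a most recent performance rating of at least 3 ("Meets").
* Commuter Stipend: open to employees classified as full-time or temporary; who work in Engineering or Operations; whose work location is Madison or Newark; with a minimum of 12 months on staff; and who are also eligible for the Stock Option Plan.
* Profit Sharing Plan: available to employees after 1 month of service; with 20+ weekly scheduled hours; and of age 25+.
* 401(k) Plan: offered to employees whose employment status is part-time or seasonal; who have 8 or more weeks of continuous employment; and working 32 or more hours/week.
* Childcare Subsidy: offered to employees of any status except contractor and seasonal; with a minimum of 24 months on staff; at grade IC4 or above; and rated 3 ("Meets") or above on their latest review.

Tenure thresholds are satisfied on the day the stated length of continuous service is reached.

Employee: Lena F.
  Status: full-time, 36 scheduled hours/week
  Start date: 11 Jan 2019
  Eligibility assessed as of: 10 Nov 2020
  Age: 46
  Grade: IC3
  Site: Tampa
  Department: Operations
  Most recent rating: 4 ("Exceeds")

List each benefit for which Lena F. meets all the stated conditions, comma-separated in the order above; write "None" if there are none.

Employer Retirement Match, Internet Stipend, Stock Option Plan, Profit Sharing Plan

Service from 11 Jan 2019 to 10 Nov 2020: 669 days.
Employer Retirement Match — service 669 days ≥ 1 year (≈365 days) ✓; rating 4 ≥ 2 ✓; site Tampa ✓ → eligible.
Long-Term Disability — status full-time ✓; service 669 days < 2 years (≈730 days) ✗ → not eligible.
Internet Stipend — status full-time ✓; service 669 days ≥ 26 weeks (≈182 days) ✓; age 46 ≥ 18 ✓ → eligible.
Stock Option Plan — status full-time ✓; service 669 days ≥ 1 year (≈365 days) ✓; rating 4 ≥ 3 ✓; eligible for Employer Retirement Match ✓ → eligible.
Life Insurance — service 669 days ≥ 30 days ✓; site Tampa ✗ (not Pune, Newark, or Reno) → not eligible.
Commuter Stipend — status full-time ✓; dept Operations ✓; site Tampa ✗ (not Madison or Newark) → not eligible.
Profit Sharing Plan — service 669 days ≥ 1 month (≈30 days) ✓; 36 hrs/wk ≥ 20 ✓; age 46 ≥ 25 ✓ → eligible.
401(k) Plan — status full-time ✗ (requires part-time or seasonal) → not eligible.
Childcare Subsidy — status full-time ✓ (not excluded); service 669 days < 24 months (≈720 days) ✗ → not eligible.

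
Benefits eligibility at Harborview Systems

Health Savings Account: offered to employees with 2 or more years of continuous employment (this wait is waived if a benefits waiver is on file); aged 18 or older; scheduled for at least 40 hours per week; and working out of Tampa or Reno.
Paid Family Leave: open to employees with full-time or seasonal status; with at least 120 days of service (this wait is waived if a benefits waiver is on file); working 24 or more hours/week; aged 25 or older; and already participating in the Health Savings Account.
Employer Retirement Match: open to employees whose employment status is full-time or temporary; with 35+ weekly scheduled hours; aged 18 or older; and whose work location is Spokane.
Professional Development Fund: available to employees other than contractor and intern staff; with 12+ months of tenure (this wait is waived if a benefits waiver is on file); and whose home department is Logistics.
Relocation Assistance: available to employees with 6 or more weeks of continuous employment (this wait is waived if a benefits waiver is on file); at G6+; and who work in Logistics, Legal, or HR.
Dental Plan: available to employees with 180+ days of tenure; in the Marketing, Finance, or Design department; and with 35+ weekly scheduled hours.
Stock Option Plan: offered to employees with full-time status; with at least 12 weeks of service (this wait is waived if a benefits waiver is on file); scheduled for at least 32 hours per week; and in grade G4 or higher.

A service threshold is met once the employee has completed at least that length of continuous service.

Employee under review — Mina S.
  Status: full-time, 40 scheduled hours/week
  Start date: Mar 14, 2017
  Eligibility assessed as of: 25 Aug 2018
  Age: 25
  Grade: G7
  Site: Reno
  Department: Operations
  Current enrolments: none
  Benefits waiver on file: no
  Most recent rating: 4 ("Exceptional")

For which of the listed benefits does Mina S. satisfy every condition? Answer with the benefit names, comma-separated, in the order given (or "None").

Stock Option Plan

Service from Mar 14, 2017 to 25 Aug 2018: 529 days.
Health Savings Account — no waiver, service 529 days < 2 years (≈730 days) ✗ → not eligible.
Paid Family Leave — status full-time ✓; no waiver, service 529 days ≥ 120 days ✓; 40 hrs/wk ≥ 24 ✓; age 25 ≥ 25 ✓; not enrolled in Health Savings Account ✗ → not eligible.
Employer Retirement Match — status full-time ✓; 40 hrs/wk ≥ 35 ✓; age 25 ≥ 18 ✓; site Reno ✗ (not Spokane) → not eligible.
Professional Development Fund — status full-time ✓ (not excluded); no waiver, service 529 days ≥ 12 months (≈360 days) ✓; dept Operations ✗ → not eligible.
Relocation Assistance — no waiver, service 529 days ≥ 6 weeks (≈42 days) ✓; grade G7 ≥ G6 ✓; dept Operations ✗ → not eligible.
Dental Plan — service 529 days ≥ 180 days ✓; dept Operations ✗ → not eligible.
Stock Option Plan — status full-time ✓; no waiver, service 529 days ≥ 12 weeks (≈84 days) ✓; 40 hrs/wk ≥ 32 ✓; grade G7 ≥ G4 ✓ → eligible.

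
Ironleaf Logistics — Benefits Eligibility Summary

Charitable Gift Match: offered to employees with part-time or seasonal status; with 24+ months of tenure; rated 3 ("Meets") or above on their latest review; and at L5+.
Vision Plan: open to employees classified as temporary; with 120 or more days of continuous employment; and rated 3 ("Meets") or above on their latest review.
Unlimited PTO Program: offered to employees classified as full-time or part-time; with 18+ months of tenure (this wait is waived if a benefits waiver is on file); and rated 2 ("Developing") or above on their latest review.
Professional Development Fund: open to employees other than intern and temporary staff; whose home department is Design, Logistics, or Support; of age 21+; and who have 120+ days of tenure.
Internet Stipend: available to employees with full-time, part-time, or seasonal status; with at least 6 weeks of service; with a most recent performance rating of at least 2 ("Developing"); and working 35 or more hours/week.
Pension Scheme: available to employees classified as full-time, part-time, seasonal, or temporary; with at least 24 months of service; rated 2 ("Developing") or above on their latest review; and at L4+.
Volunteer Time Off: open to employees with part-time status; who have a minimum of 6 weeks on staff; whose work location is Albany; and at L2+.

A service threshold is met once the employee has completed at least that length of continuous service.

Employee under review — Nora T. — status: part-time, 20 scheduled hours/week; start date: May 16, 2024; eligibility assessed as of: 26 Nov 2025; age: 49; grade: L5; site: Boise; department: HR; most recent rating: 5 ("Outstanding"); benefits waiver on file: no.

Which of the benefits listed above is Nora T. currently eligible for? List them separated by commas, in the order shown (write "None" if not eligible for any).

Unlimited PTO Program

Service from May 16, 2024 to 26 Nov 2025: 559 days.
Charitable Gift Match — status part-time ✓; service 559 days < 24 months (≈720 days) ✗ → not eligible.
Vision Plan — status part-time ✗ (requires temporary) → not eligible.
Unlimited PTO Program — status part-time ✓; no waiver, service 559 days ≥ 18 months (≈540 days) ✓; rating 5 ≥ 2 ✓ → eligible.
Professional Development Fund — status part-time ✓ (not excluded); dept HR ✗ → not eligible.
Internet Stipend — status part-time ✓; service 559 days ≥ 6 weeks (≈42 days) ✓; rating 5 ≥ 2 ✓; 20 hrs/wk < 35 ✗ → not eligible.
Pension Scheme — status part-time ✓; service 559 days < 24 months (≈720 days) ✗ → not eligible.
Volunteer Time Off — status part-time ✓; service 559 days ≥ 6 weeks (≈42 days) ✓; site Boise ✗ (not Albany) → not eligible.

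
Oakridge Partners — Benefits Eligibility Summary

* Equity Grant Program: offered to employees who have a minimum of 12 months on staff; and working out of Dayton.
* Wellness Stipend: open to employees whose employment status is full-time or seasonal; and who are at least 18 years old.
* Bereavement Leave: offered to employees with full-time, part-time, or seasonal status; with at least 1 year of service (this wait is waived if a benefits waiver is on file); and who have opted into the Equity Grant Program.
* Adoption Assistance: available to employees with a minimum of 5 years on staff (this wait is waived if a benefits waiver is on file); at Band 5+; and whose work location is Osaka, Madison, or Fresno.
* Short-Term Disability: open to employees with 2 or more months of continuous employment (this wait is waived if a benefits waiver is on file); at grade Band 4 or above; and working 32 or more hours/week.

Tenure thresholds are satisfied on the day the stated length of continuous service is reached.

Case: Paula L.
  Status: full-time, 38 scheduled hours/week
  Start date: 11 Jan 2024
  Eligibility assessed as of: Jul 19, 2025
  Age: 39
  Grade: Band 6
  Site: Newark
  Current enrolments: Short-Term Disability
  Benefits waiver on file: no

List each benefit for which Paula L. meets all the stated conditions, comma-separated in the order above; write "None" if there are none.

Wellness Stipend, Short-Term Disability

Service from 11 Jan 2024 to Jul 19, 2025: 555 days.
Equity Grant Program — service 555 days ≥ 12 months (≈360 days) ✓; site Newark ✗ (not Dayton) → not eligible.
Wellness Stipend — status full-time ✓; age 39 ≥ 18 ✓ → eligible.
Bereavement Leave — status full-time ✓; no waiver, service 555 days ≥ 1 year (≈365 days) ✓; not enrolled in Equity Grant Program ✗ → not eligible.
Adoption Assistance — no waiver, service 555 days < 5 years (≈1825 days) ✗ → not eligible.
Short-Term Disability — no waiver, service 555 days ≥ 2 months (≈60 days) ✓; grade Band 6 ≥ Band 4 ✓; 38 hrs/wk ≥ 32 ✓ → eligible.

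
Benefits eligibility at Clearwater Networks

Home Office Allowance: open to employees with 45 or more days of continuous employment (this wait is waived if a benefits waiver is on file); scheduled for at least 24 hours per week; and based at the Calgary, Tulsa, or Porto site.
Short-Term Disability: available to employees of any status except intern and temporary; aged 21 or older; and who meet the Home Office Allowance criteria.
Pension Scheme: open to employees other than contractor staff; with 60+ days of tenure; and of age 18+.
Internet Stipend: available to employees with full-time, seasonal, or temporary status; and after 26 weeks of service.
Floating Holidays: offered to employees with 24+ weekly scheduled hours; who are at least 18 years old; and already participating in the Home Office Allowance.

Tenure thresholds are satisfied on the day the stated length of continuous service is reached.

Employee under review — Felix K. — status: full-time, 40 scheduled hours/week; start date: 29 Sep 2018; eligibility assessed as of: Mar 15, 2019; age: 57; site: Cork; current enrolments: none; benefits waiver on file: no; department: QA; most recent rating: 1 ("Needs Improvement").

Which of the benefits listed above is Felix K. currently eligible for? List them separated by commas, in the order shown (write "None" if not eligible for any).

Pension Scheme

Service from 29 Sep 2018 to Mar 15, 2019: 167 days.
Home Office Allowance — no waiver, service 167 days ≥ 45 days ✓; 40 hrs/wk ≥ 24 ✓; site Cork ✗ (not Calgary, Tulsa, or Porto) → not eligible.
Short-Term Disability — status full-time ✓ (not excluded); age 57 ≥ 21 ✓; not eligible for Home Office Allowance ✗ → not eligible.
Pension Scheme — status full-time ✓ (not excluded); service 167 days ≥ 60 days ✓; age 57 ≥ 18 ✓ → eligible.
Internet Stipend — status full-time ✓; service 167 days < 26 weeks (≈182 days) ✗ → not eligible.
Floating Holidays — 40 hrs/wk ≥ 24 ✓; age 57 ≥ 18 ✓; not enrolled in Home Office Allowance ✗ → not eligible.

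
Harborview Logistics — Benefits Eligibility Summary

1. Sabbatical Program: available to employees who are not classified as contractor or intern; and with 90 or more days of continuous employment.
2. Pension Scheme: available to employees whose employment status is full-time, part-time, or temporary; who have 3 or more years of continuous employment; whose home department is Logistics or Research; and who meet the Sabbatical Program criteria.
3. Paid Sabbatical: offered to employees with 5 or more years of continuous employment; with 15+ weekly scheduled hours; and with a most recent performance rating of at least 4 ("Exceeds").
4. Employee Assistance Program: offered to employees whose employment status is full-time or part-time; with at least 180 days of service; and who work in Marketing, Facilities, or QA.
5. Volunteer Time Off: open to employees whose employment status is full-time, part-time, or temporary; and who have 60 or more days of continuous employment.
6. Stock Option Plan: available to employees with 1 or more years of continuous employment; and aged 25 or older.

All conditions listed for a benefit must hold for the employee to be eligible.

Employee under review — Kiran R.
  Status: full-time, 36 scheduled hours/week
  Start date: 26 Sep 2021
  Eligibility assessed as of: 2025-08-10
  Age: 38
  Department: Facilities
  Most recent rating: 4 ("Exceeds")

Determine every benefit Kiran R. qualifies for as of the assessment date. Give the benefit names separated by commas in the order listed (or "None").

Sabbatical Program, Employee Assistance Program, Volunteer Time Off, Stock Option Plan

Service from 26 Sep 2021 to 2025-08-10: 1414 days.
Sabbatical Program — status full-time ✓ (not excluded); service 1414 days ≥ 90 days ✓ → eligible.
Pension Scheme — status full-time ✓; service 1414 days ≥ 3 years (≈1095 days) ✓; dept Facilities ✗ → not eligible.
Paid Sabbatical — service 1414 days < 5 years (≈1825 days) ✗ → not eligible.
Employee Assistance Program — status full-time ✓; service 1414 days ≥ 180 days ✓; dept Facilities ✓ → eligible.
Volunteer Time Off — status full-time ✓; service 1414 days ≥ 60 days ✓ → eligible.
Stock Option Plan — service 1414 days ≥ 1 year (≈365 days) ✓; age 38 ≥ 25 ✓ → eligible.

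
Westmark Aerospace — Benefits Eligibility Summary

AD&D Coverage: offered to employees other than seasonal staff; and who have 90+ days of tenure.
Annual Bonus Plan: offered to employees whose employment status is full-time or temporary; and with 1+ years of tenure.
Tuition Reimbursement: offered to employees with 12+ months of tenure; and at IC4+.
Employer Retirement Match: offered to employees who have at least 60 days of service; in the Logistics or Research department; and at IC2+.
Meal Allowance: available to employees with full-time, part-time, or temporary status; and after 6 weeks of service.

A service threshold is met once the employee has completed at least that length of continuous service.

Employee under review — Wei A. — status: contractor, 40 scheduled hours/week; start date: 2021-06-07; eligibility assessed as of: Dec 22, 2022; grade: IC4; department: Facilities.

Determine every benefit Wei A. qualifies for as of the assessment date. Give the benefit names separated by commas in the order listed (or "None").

AD&D Coverage, Tuition Reimbursement

Service from 2021-06-07 to Dec 22, 2022: 563 days.
AD&D Coverage — status contractor ✓ (not excluded); service 563 days ≥ 90 days ✓ → eligible.
Annual Bonus Plan — status contractor ✗ (requires full-time or temporary) → not eligible.
Tuition Reimbursement — service 563 days ≥ 12 months (≈360 days) ✓; grade IC4 ≥ IC4 ✓ → eligible.
Employer Retirement Match — service 563 days ≥ 60 days ✓; dept Facilities ✗ → not eligible.
Meal Allowance — status contractor ✗ (requires full-time, part-time, or temporary) → not eligible.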